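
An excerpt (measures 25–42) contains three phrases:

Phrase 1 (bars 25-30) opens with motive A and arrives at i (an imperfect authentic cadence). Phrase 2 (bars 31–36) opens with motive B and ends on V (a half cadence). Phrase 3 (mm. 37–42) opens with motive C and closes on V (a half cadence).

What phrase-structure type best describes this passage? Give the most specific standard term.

The final phrase closes with a half cadence, which is not stronger than the preceding half cadence; the 3 phrases lack an overall antecedent–consequent design and so form a phrase group.

phrase group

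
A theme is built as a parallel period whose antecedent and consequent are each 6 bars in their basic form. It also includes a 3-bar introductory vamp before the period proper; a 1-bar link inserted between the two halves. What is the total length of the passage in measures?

16 measures

Basic parallel period: 6 + 6 = 12 bars.
12 (basic form) + 3 (introduction) + 1 (link) = 16.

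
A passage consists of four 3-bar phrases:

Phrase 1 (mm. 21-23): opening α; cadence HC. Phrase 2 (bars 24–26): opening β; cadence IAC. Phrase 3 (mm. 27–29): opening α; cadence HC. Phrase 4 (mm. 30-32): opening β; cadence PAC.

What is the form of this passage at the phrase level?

Four phrases in two halves: the first half (bars 21–26) ends with an imperfect authentic cadence, the second (bars 27–32) with a perfect authentic cadence — a large antecedent–consequent pair, i.e. a double period.
Phrase 3 begins with the same material as phrase 1, making it parallel.

parallel double period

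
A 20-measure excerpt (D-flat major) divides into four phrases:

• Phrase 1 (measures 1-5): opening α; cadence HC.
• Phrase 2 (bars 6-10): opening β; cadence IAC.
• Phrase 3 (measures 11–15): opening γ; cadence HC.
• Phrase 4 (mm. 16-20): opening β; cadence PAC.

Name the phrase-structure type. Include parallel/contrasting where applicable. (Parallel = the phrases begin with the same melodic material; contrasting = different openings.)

Four phrases in two halves: the first half (mm. 1–10) ends with an imperfect authentic cadence, the second (mm. 11-20) with a perfect authentic cadence — a large antecedent–consequent pair, i.e. a double period.
Phrase 3 begins with different material from phrase 1, making it contrasting.

contrasting double period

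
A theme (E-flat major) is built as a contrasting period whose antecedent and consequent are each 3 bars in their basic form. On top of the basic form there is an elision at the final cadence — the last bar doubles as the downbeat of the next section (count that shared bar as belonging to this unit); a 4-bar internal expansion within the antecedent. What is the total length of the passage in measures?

Basic contrasting period: 3 + 3 = 6 bars.
6 (basic form) + 4 (internal expansion) = 10.
The elision shares a bar with the next section but does not change this unit's count.

10 measures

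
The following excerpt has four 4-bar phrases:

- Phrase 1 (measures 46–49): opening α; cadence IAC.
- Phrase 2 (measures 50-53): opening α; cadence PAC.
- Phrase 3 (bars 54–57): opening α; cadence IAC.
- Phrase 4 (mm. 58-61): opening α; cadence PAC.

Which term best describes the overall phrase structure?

repeated period

The cadence pattern IAC–PAC–IAC–PAC is weak–strong twice, and phrases 3–4 restate phrases 1–2: a period heard twice, not a double period (which would end weakly at phrase 2).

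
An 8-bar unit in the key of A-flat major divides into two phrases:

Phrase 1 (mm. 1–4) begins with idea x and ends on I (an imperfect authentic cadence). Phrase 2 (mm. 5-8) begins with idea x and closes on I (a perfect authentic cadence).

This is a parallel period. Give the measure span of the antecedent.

The phrase ending with the weaker cadence (imperfect authentic cadence) is the antecedent; the one ending more conclusively (perfect authentic cadence) is the consequent. The antecedent is measures 1–4.

measures 1–4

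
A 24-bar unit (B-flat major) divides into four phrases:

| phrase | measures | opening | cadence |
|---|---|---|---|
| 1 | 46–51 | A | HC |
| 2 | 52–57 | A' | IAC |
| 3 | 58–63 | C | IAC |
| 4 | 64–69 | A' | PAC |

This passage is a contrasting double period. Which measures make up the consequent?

measures 58–69

In a double period the four phrases pair into a large antecedent (phrases 1–2, ending imperfect authentic cadence) and a large consequent (phrases 3–4, ending perfect authentic cadence). The consequent spans mm. 58–69.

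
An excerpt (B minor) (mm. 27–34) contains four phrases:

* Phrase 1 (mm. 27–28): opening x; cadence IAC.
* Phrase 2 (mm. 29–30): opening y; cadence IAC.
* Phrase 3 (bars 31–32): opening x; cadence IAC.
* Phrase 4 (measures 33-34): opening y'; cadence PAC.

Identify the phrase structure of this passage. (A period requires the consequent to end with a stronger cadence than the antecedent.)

parallel double period

Four phrases in two halves: the first half (mm. 27–30) ends with an imperfect authentic cadence, the second (mm. 31–34) with a perfect authentic cadence — a large antecedent–consequent pair, i.e. a double period.
Phrase 3 begins with the same material as phrase 1, making it parallel.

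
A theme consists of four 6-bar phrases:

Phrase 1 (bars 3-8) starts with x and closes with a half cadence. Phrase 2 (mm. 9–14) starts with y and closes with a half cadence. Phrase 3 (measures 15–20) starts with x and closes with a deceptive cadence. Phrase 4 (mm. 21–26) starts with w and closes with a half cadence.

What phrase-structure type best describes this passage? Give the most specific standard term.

phrase group

Phrase 4 ends with a half cadence, no stronger than phrase 2's half cadence, so the four phrases do not form a double period; nor do phrases 3–4 duplicate 1–2, so it is not a repeated period. With no phrase reaching a conclusive cadence, the passage is a phrase group.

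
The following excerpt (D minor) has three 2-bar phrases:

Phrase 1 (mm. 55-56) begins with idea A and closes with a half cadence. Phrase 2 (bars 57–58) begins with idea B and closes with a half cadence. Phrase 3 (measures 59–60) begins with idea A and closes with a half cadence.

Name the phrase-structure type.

The final phrase closes with a half cadence, which is not stronger than the preceding half cadence; the 3 phrases lack an overall antecedent–consequent design and so form a phrase group.

phrase group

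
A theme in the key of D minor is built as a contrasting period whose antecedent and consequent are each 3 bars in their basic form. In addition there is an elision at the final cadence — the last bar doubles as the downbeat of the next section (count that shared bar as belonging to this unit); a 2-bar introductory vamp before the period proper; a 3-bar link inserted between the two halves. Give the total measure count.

11 measures

Basic contrasting period: 3 + 3 = 6 bars.
6 (basic form) + 2 (introduction) + 3 (link) = 11.
The elision shares a bar with the next section but does not change this unit's count.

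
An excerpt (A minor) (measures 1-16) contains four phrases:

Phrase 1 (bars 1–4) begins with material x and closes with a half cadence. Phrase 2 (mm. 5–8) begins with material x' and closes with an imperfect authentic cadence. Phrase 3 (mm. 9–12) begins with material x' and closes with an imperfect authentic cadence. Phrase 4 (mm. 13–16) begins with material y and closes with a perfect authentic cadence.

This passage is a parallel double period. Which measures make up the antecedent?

measures 1–8

In a double period the four phrases pair into a large antecedent (phrases 1–2, ending imperfect authentic cadence) and a large consequent (phrases 3–4, ending perfect authentic cadence). The antecedent spans bars 1–8.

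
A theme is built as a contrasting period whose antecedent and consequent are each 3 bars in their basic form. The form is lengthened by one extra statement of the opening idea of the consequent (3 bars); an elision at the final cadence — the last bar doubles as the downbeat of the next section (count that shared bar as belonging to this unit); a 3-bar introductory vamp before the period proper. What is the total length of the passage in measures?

Basic contrasting period: 3 + 3 = 6 bars.
6 (basic form) + 3 (extra statement) + 3 (introduction) = 12.
The elision shares a bar with the next section but does not change this unit's count.

12 measures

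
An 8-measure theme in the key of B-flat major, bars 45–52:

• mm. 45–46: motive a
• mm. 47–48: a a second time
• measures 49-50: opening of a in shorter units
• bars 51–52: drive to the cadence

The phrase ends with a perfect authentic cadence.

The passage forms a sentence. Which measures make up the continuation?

measures 49–52

After the presentation (mm. 45-48), the continuation covers the fragmentation through the cadence: measures 49–52.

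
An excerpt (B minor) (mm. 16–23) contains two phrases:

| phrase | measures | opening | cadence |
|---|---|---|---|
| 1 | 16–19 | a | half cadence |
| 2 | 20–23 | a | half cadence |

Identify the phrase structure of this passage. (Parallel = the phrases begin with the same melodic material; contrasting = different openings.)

Both phrases have the same opening (a) and the same cadence (half cadence): the second is a restatement, not a consequent, so this is a repeated phrase rather than a period.

repeated phrase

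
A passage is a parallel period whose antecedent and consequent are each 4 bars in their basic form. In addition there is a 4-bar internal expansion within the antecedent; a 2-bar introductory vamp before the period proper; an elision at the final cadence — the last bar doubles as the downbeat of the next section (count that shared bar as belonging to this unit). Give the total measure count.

14 measures

Basic parallel period: 4 + 4 = 8 bars.
8 (basic form) + 4 (internal expansion) + 2 (introduction) = 14.
The elision shares a bar with the next section but does not change this unit's count.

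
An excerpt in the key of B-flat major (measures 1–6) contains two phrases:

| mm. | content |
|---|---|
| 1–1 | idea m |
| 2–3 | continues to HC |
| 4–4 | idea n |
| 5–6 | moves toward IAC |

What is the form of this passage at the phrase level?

Phrase 1 ends with a half cadence (weaker) and phrase 2 with an imperfect authentic cadence (stronger): antecedent + consequent = a period.
The two phrases open with different material (m / n), so the period is contrasting.

contrasting period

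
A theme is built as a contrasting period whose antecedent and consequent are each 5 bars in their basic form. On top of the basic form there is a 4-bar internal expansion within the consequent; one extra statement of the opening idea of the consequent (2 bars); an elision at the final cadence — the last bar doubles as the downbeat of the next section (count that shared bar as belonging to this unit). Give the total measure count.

Basic contrasting period: 5 + 5 = 10 bars.
10 (basic form) + 4 (internal expansion) + 2 (extra statement) = 16.
The elision shares a bar with the next section but does not change this unit's count.

16 measures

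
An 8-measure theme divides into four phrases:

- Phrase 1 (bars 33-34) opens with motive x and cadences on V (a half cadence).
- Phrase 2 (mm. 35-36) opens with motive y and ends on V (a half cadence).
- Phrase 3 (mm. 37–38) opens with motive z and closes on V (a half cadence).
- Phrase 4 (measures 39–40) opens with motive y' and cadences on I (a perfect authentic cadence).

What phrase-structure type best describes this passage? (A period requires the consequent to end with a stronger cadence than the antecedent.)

contrasting double period

Four phrases in two halves: the first half (bars 33–36) ends with a half cadence, the second (mm. 37-40) with a perfect authentic cadence — a large antecedent–consequent pair, i.e. a double period.
Phrase 3 begins with different material from phrase 1, making it contrasting.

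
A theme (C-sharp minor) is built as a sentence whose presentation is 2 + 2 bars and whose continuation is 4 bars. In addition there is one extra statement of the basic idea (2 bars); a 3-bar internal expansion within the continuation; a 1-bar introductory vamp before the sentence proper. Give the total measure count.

14 measures

Basic sentence: 2 + 2 + 4 = 8 bars.
8 (basic form) + 2 (extra statement) + 3 (internal expansion) + 1 (introduction) = 14.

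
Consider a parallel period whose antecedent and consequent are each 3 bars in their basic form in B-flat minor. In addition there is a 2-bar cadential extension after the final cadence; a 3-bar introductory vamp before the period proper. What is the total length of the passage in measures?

Basic parallel period: 3 + 3 = 6 bars.
6 (basic form) + 2 (cadential extension) + 3 (introduction) = 11.

11 measures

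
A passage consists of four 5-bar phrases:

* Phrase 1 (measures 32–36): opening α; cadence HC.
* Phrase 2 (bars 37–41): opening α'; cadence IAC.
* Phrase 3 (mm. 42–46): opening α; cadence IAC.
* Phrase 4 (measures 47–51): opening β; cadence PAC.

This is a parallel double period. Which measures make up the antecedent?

In a double period the first pair of phrases (ending imperfect authentic cadence) is the large antecedent and the second pair (ending perfect authentic cadence) is the large consequent; the antecedent is measures 32–41.

measures 32–41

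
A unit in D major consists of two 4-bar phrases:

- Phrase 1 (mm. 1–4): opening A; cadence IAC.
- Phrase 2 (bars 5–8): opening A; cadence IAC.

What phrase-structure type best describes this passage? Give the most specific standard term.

repeated phrase

Both phrases have the same opening (A) and the same cadence (imperfect authentic cadence): the second is a restatement, not a consequent, so this is a repeated phrase rather than a period.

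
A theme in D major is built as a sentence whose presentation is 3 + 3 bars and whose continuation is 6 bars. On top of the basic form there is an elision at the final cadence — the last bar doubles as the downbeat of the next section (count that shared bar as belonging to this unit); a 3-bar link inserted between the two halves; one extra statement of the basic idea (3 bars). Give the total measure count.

Basic sentence: 3 + 3 + 6 = 12 bars.
12 (basic form) + 3 (link) + 3 (extra statement) = 18.
The elision shares a bar with the next section but does not change this unit's count.

18 measures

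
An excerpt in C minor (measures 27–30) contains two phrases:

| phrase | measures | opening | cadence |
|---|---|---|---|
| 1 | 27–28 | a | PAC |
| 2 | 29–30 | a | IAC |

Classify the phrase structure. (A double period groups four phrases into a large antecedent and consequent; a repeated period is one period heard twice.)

The second phrase closes with an imperfect authentic cadence, which is not stronger than the first phrase's perfect authentic cadence; without a weak→strong cadential pair there is no antecedent–consequent relationship, so this is a phrase group rather than a period.

phrase group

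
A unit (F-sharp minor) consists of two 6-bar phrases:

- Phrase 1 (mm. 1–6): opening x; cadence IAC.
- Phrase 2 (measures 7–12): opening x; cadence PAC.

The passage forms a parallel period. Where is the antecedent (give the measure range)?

The antecedent is the phrase ending with the weaker cadence (imperfect authentic cadence, phrase 1) and the consequent the one ending more conclusively (perfect authentic cadence, phrase 2); the antecedent is bars 1–6.

measures 1–6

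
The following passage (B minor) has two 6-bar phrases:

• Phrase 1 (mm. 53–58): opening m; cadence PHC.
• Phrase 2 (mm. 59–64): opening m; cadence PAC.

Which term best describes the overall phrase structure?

Phrase 1 ends with a Phrygian half cadence (weaker) and phrase 2 with a perfect authentic cadence (stronger): antecedent + consequent = a period.
The two phrases open with the same material (m / m), so the period is parallel.

parallel period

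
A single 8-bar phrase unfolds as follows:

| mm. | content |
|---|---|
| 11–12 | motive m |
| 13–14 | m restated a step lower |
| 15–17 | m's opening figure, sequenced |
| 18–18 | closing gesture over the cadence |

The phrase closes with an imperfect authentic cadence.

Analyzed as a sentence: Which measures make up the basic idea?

The presentation of a sentence is the basic idea (bars 11–12) plus its repetition (mm. 13–14); the basic idea is therefore bars 11-12.

measures 11–12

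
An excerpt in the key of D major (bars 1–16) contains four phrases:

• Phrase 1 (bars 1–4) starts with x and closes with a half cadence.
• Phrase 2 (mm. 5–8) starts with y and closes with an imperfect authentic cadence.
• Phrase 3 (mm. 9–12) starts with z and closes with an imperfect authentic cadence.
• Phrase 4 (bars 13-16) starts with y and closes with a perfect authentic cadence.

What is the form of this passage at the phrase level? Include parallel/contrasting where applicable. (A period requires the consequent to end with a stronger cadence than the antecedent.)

Four phrases in two halves: the first half (mm. 1–8) ends with an imperfect authentic cadence, the second (mm. 9–16) with a perfect authentic cadence — a large antecedent–consequent pair, i.e. a double period.
Phrase 3 begins with different material from phrase 1, making it contrasting.

contrasting double period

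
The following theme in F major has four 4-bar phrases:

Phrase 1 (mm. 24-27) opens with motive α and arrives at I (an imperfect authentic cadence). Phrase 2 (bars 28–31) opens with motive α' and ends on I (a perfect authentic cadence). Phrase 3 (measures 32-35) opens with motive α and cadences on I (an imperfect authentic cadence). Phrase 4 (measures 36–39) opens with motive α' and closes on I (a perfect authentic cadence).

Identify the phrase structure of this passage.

repeated period

The cadence pattern IAC–PAC–IAC–PAC is weak–strong twice, and phrases 3–4 restate phrases 1–2: a period heard twice, not a double period (which would end weakly at phrase 2).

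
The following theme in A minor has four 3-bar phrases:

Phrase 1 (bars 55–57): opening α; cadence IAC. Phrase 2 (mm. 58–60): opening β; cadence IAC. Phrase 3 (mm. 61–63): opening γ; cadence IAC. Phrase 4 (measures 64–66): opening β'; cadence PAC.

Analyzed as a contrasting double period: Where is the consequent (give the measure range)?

measures 61–66

In a double period the four phrases pair into a large antecedent (phrases 1–2, ending imperfect authentic cadence) and a large consequent (phrases 3–4, ending perfect authentic cadence). The consequent spans mm. 61–66.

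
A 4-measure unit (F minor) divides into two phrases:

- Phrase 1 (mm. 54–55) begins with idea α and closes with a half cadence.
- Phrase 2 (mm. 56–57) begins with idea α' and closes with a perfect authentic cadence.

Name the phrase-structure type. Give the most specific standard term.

parallel period

Phrase 1 ends with a half cadence (weaker) and phrase 2 with a perfect authentic cadence (stronger): antecedent + consequent = a period.
The two phrases open with the same material (α / α'), so the period is parallel.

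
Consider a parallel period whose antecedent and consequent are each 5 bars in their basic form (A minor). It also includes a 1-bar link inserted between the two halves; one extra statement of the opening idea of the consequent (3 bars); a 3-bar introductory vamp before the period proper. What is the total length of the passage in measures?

17 measures

Basic parallel period: 5 + 5 = 10 bars.
10 (basic form) + 1 (link) + 3 (extra statement) + 3 (introduction) = 17.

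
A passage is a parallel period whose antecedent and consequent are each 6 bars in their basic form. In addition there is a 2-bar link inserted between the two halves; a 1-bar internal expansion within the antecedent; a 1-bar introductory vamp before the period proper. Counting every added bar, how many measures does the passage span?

Basic parallel period: 6 + 6 = 12 bars.
12 (basic form) + 2 (link) + 1 (internal expansion) + 1 (introduction) = 16.

16 measures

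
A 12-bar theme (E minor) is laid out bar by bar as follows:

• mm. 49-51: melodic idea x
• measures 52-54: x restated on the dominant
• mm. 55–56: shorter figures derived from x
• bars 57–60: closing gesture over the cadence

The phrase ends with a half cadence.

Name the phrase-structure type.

sentence

Basic idea (bars 49-51) + its repetition (mm. 52-54) form the presentation; fragmentation and cadence (measures 55-60) form the continuation — the 12-bar whole is a sentence.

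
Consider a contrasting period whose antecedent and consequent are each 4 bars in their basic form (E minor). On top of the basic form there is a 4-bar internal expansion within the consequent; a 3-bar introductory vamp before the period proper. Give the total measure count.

15 measures

Basic contrasting period: 4 + 4 = 8 bars.
8 (basic form) + 4 (internal expansion) + 3 (introduction) = 15.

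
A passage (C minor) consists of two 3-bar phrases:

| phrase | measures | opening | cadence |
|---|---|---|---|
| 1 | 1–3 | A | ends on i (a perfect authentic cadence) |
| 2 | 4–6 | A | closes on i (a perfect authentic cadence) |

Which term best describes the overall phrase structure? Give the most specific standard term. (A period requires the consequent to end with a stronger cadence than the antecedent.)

Both phrases have the same opening (A) and the same cadence (perfect authentic cadence): the second is a restatement, not a consequent, so this is a repeated phrase rather than a period.

repeated phrase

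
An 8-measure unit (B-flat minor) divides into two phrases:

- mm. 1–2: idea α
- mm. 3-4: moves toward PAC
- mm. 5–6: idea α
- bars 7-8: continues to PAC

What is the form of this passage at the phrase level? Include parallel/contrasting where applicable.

Both phrases have the same opening (α) and the same cadence (perfect authentic cadence): the second is a restatement, not a consequent, so this is a repeated phrase rather than a period.

repeated phrase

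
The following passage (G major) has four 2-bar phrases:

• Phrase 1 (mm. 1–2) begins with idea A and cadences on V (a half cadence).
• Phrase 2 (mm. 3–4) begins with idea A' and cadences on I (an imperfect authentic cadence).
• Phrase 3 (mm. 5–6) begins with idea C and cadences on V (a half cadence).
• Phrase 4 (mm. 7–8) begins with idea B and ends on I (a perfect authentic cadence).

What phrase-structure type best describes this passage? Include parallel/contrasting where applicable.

Four phrases in two halves: the first half (bars 1–4) ends with an imperfect authentic cadence, the second (measures 5–8) with a perfect authentic cadence — a large antecedent–consequent pair, i.e. a double period.
Phrase 3 begins with different material from phrase 1, making it contrasting.

contrasting double period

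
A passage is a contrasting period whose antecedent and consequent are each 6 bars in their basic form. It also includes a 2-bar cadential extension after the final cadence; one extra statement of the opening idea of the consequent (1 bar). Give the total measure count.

15 measures

Basic contrasting period: 6 + 6 = 12 bars.
12 (basic form) + 2 (cadential extension) + 1 (extra statement) = 15.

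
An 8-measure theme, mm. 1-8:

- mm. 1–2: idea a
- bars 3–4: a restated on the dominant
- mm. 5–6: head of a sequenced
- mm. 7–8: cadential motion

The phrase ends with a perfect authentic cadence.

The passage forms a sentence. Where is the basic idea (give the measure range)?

measures 1–2

The presentation of a sentence is the basic idea (mm. 1–2) plus its repetition (mm. 3–4); the basic idea is therefore bars 1–2.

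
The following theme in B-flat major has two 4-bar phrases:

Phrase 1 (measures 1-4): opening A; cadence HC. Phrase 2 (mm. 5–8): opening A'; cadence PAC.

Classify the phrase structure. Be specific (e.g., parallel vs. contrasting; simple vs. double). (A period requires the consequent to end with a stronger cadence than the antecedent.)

Phrase 1 ends with a half cadence (weaker) and phrase 2 with a perfect authentic cadence (stronger): antecedent + consequent = a period.
The two phrases open with the same material (A / A'), so the period is parallel.

parallel period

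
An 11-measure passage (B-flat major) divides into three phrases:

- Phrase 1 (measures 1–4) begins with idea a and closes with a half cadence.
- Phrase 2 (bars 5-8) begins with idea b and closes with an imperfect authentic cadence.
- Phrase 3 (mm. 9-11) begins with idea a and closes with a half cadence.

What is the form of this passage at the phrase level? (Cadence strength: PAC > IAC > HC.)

phrase group

The final phrase closes with a half cadence, which is not stronger than the preceding imperfect authentic cadence; the 3 phrases lack an overall antecedent–consequent design and so form a phrase group.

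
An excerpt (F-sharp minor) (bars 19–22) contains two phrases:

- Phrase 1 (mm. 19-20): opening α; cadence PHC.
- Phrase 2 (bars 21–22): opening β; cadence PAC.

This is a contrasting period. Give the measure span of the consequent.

The phrase ending with the weaker cadence (Phrygian half cadence) is the antecedent; the one ending more conclusively (perfect authentic cadence) is the consequent. The consequent is measures 21–22.

measures 21–22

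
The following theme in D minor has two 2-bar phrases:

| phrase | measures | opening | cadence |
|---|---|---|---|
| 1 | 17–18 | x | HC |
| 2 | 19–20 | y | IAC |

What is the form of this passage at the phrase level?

Phrase 1 ends with a half cadence (weaker) and phrase 2 with an imperfect authentic cadence (stronger): antecedent + consequent = a period.
The two phrases open with different material (x / y), so the period is contrasting.

contrasting period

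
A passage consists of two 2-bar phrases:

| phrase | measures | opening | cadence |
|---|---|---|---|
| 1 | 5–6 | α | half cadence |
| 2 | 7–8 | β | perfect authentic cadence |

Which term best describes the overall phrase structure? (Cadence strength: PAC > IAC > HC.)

Phrase 1 ends with a half cadence (weaker) and phrase 2 with a perfect authentic cadence (stronger): antecedent + consequent = a period.
The two phrases open with different material (α / β), so the period is contrasting.

contrasting period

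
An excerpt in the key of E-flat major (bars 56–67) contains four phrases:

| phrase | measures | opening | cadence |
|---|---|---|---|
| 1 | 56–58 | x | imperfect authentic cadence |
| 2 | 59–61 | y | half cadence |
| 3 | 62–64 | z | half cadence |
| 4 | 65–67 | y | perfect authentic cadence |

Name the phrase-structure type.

Four phrases in two halves: the first half (mm. 56–61) ends with a half cadence, the second (measures 62–67) with a perfect authentic cadence — a large antecedent–consequent pair, i.e. a double period.
Phrase 3 begins with different material from phrase 1, making it contrasting.

contrasting double period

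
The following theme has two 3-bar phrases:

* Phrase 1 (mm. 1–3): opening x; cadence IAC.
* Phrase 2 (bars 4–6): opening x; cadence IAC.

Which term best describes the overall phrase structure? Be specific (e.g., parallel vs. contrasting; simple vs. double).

Both phrases have the same opening (x) and the same cadence (imperfect authentic cadence): the second is a restatement, not a consequent, so this is a repeated phrase rather than a period.

repeated phrase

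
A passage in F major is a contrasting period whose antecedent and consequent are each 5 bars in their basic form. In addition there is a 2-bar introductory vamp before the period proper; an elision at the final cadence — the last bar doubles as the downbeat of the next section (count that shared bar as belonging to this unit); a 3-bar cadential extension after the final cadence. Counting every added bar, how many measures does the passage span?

Basic contrasting period: 5 + 5 = 10 bars.
10 (basic form) + 2 (introduction) + 3 (cadential extension) = 15.
The elision shares a bar with the next section but does not change this unit's count.

15 measures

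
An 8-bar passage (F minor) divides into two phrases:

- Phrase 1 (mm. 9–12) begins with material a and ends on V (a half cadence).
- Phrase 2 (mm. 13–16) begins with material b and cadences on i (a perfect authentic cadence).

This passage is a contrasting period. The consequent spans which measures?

The antecedent is the phrase ending with the weaker cadence (half cadence, phrase 1) and the consequent the one ending more conclusively (perfect authentic cadence, phrase 2); the consequent is bars 13-16.

measures 13–16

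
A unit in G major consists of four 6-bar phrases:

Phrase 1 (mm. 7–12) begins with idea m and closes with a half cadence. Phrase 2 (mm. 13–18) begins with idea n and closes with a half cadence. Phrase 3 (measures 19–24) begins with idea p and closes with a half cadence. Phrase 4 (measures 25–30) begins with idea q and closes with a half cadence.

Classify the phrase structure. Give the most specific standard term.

phrase group

Phrase 4 ends with a half cadence, no stronger than phrase 2's half cadence, so the four phrases do not form a double period; nor do phrases 3–4 duplicate 1–2, so it is not a repeated period. With no phrase reaching a conclusive cadence, the passage is a phrase group.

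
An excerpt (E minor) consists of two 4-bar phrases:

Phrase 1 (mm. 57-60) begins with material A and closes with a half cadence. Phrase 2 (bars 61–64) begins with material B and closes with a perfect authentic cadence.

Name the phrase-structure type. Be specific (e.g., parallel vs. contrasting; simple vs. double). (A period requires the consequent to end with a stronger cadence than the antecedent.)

contrasting period

Phrase 1 ends with a half cadence (weaker) and phrase 2 with a perfect authentic cadence (stronger): antecedent + consequent = a period.
The two phrases open with different material (A / B), so the period is contrasting.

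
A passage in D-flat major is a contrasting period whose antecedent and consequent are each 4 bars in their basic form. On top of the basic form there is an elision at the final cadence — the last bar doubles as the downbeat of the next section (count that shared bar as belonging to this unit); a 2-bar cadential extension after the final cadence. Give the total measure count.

Basic contrasting period: 4 + 4 = 8 bars.
8 (basic form) + 2 (cadential extension) = 10.
The elision shares a bar with the next section but does not change this unit's count.

10 measures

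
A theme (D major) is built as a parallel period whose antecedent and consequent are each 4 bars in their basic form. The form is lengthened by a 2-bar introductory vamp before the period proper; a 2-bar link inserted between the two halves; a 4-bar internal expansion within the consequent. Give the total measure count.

Basic parallel period: 4 + 4 = 8 bars.
8 (basic form) + 2 (introduction) + 2 (link) + 4 (internal expansion) = 16.

16 measures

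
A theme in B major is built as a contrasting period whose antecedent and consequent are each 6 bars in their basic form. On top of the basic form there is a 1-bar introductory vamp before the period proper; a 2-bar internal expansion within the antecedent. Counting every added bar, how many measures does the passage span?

15 measures

Basic contrasting period: 6 + 6 = 12 bars.
12 (basic form) + 1 (introduction) + 2 (internal expansion) = 15.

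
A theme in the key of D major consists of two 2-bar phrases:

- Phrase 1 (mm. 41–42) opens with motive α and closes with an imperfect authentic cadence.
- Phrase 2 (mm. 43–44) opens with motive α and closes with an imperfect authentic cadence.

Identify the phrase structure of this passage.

Both phrases have the same opening (α) and the same cadence (imperfect authentic cadence): the second is a restatement, not a consequent, so this is a repeated phrase rather than a period.

repeated phrase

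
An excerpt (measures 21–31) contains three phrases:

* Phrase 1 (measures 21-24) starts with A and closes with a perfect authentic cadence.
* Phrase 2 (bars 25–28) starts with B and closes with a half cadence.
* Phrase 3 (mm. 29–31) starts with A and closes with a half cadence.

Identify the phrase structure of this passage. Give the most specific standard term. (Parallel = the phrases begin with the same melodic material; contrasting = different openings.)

The final phrase closes with a half cadence, which is not stronger than the preceding half cadence; the 3 phrases lack an overall antecedent–consequent design and so form a phrase group.

phrase group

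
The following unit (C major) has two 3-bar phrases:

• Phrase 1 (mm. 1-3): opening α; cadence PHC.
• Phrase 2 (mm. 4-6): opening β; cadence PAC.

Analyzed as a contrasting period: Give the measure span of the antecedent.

The antecedent is the phrase ending with the weaker cadence (Phrygian half cadence, phrase 1) and the consequent the one ending more conclusively (perfect authentic cadence, phrase 2); the antecedent is bars 1–3.

measures 1–3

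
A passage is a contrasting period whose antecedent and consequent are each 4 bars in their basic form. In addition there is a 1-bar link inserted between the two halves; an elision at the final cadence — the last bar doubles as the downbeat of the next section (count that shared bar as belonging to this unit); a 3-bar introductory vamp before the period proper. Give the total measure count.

12 measures

Basic contrasting period: 4 + 4 = 8 bars.
8 (basic form) + 1 (link) + 3 (introduction) = 12.
The elision shares a bar with the next section but does not change this unit's count.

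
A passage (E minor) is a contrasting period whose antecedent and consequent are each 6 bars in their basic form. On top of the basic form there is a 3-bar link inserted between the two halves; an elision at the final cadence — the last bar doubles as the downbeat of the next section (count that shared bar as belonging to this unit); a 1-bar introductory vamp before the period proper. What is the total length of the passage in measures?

16 measures

Basic contrasting period: 6 + 6 = 12 bars.
12 (basic form) + 3 (link) + 1 (introduction) = 16.
The elision shares a bar with the next section but does not change this unit's count.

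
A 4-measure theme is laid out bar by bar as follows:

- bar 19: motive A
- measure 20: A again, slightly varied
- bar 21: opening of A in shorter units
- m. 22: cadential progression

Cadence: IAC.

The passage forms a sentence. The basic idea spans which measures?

The presentation of a sentence is the basic idea (m. 19) plus its repetition (m. 20); the basic idea is therefore m. 19.

measures 19–19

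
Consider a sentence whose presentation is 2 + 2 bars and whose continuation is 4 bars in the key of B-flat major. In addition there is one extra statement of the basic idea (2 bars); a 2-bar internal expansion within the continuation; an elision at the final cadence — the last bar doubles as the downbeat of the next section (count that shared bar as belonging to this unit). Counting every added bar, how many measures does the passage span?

12 measures

Basic sentence: 2 + 2 + 4 = 8 bars.
8 (basic form) + 2 (extra statement) + 2 (internal expansion) = 12.
The elision shares a bar with the next section but does not change this unit's count.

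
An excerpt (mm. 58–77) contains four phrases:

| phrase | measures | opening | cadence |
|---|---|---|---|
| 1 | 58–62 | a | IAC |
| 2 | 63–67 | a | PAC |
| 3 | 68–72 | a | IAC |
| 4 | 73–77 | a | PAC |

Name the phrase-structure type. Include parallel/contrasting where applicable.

The cadence pattern IAC–PAC–IAC–PAC is weak–strong twice, and phrases 3–4 restate phrases 1–2: a period heard twice, not a double period (which would end weakly at phrase 2).

repeated period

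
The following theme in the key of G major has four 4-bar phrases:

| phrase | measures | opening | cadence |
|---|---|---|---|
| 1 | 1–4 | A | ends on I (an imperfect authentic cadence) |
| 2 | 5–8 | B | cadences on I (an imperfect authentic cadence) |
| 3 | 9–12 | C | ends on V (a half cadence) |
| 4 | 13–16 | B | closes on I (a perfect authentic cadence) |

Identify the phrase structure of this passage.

Four phrases in two halves: the first half (mm. 1–8) ends with an imperfect authentic cadence, the second (mm. 9–16) with a perfect authentic cadence — a large antecedent–consequent pair, i.e. a double period.
Phrase 3 begins with different material from phrase 1, making it contrasting.

contrasting double period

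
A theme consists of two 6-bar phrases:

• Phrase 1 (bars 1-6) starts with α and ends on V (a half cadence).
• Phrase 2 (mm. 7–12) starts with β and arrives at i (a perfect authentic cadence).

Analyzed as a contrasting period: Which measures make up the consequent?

The antecedent is the phrase ending with the weaker cadence (half cadence, phrase 1) and the consequent the one ending more conclusively (perfect authentic cadence, phrase 2); the consequent is mm. 7–12.

measures 7–12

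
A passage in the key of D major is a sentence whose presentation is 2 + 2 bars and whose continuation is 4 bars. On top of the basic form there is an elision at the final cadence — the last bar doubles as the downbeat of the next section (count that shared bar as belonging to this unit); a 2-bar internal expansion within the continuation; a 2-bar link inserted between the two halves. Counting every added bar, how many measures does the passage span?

12 measures

Basic sentence: 2 + 2 + 4 = 8 bars.
8 (basic form) + 2 (internal expansion) + 2 (link) = 12.
The elision shares a bar with the next section but does not change this unit's count.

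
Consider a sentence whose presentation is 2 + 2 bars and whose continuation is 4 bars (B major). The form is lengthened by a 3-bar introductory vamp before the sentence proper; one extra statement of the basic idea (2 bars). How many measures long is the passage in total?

13 measures

Basic sentence: 2 + 2 + 4 = 8 bars.
8 (basic form) + 3 (introduction) + 2 (extra statement) = 13.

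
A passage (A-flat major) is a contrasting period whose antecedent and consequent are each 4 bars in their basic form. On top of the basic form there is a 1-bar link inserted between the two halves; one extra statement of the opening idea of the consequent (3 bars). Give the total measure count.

12 measures

Basic contrasting period: 4 + 4 = 8 bars.
8 (basic form) + 1 (link) + 3 (extra statement) = 12.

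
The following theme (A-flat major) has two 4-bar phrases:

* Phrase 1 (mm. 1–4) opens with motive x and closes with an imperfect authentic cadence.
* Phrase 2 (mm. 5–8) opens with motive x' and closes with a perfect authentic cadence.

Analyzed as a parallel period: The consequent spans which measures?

The antecedent is the phrase ending with the weaker cadence (imperfect authentic cadence, phrase 1) and the consequent the one ending more conclusively (perfect authentic cadence, phrase 2); the consequent is measures 5-8.

measures 5–8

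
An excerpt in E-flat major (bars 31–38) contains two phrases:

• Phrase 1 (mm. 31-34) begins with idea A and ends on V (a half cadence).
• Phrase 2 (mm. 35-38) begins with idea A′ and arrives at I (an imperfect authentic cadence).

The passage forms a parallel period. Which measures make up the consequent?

measures 35–38

The phrase ending with the weaker cadence (half cadence) is the antecedent; the one ending more conclusively (imperfect authentic cadence) is the consequent. The consequent is measures 35–38.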